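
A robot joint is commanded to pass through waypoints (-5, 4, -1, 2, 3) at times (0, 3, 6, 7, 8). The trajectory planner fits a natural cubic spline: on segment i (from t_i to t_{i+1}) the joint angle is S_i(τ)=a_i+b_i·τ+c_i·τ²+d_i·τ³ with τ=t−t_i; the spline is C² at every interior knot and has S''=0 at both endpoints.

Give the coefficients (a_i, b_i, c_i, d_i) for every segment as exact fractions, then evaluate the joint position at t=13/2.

Δ: Δ0=3, Δ1=-5/3, Δ2=3, Δ3=1
row 1: diag=12, rhs=-28; c'=1/4, d'=-7/3
row 2: denom=8−3·1/4=29/4; d'=(28−3·-7/3)/(29/4)=140/29
row 3: denom=4−1·4/29=112/29; d'=(-12−1·140/29)/(112/29)=-61/14
back: M3=-61/14
back: M2=140/29−4/29·-61/14=38/7
back: M1=-7/3−1/4·38/7=-155/42
M: M0=0, M1=-155/42, M2=38/7, M3=-61/14, M4=0
seg 0: a=-5, c=M0/2=0, d=(M1−M0)/(6·3)=-155/756, b=Δ0−h0·(2M0+M1)/6=407/84
seg 1: a=4, c=M1/2=-155/84, d=(M2−M1)/(6·3)=383/756, b=Δ1−h1·(2M1+M2)/6=-29/42
seg 2: a=-1, c=M2/2=19/7, d=(M3−M2)/(6·1)=-137/84, b=Δ2−h2·(2M2+M3)/6=23/12
seg 3: a=2, c=M3/2=-61/28, d=(M4−M3)/(6·1)=61/84, b=Δ3−h3·(2M3+M4)/6=103/42
t_q=13/2 → seg 2, τ=1/2; S=-1+23/12·τ+19/7·τ²+-137/84·τ³=97/224

  seg 0: a=-5 b=407/84 c=0 d=-155/756
  seg 1: a=4 b=-29/42 c=-155/84 d=383/756
  seg 2: a=-1 b=23/12 c=19/7 d=-137/84
  seg 3: a=2 b=103/42 c=-61/28 d=61/84
S(13/2) = 97/224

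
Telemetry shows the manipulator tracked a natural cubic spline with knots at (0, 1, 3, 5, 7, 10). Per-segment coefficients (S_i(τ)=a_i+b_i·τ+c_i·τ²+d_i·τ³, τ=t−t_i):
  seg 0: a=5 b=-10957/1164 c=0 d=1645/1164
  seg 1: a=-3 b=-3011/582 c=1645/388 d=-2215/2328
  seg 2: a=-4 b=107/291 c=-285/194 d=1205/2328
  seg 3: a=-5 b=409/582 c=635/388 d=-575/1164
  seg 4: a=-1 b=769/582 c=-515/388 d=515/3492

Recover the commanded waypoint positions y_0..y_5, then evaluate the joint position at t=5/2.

y_0 = S_0(0) = a_0 = 5
y_1 = S_1(0) = a_1 = -3
y_2 = S_2(0) = a_2 = -4
y_3 = S_3(0) = a_3 = -5
y_4 = S_4(0) = a_4 = -1
y_5 = S_4(3) = -5
t_q=5/2 is in segment 1 (τ=3/2); S_1(τ)=-27515/6208

y_0=5 y_1=-3 y_2=-4 y_3=-5 y_4=-1 y_5=-5
S(5/2) = -27515/6208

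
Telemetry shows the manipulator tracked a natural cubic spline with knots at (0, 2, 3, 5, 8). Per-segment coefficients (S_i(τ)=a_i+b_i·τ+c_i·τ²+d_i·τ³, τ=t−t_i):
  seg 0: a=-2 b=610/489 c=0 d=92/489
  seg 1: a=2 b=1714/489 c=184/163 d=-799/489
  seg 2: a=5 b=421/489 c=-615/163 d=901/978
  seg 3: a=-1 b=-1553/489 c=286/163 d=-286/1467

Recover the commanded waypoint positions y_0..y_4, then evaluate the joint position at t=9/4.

y_0=-2 y_1=2 y_2=5 y_3=-1 y_4=0
S(9/4) = 30475/10432

y_0 = S_0(0) = a_0 = -2
y_1 = S_1(0) = a_1 = 2
y_2 = S_2(0) = a_2 = 5
y_3 = S_3(0) = a_3 = -1
y_4 = S_3(3) = 0
t_q=9/4 is in segment 1 (τ=1/4); S_1(τ)=30475/10432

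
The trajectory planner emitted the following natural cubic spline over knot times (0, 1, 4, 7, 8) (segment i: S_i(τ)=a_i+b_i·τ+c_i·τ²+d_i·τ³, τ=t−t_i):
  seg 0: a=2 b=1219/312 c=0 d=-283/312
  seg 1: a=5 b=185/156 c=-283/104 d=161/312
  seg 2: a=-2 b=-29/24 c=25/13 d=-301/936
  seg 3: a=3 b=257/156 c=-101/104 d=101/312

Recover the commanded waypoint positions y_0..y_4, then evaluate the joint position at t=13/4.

y_0 = S_0(0) = a_0 = 2
y_1 = S_1(0) = a_1 = 5
y_2 = S_2(0) = a_2 = -2
y_3 = S_3(0) = a_3 = 3
y_4 = S_3(1) = 4
t_q=13/4 is in segment 1 (τ=9/4); S_1(τ)=-1529/6656

y_0=2 y_1=5 y_2=-2 y_3=3 y_4=4
S(13/4) = -1529/6656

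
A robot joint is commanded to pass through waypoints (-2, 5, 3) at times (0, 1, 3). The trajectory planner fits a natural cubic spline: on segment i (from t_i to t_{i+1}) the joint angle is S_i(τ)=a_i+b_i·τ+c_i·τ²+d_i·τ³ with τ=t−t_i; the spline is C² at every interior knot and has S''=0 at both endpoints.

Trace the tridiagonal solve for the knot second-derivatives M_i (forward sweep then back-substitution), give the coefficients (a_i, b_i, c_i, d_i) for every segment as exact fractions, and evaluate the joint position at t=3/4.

  seg 0: a=-2 b=25/3 c=0 d=-4/3
  seg 1: a=5 b=13/3 c=-4 d=2/3
S(3/4) = 59/16

Δ: Δ0=7, Δ1=-1
row 1: diag=6, rhs=-48; c'=1/3, d'=-8
back: M1=-8
M: M0=0, M1=-8, M2=0
seg 0: a=-2, c=M0/2=0, d=(M1−M0)/(6·1)=-4/3, b=Δ0−h0·(2M0+M1)/6=25/3
seg 1: a=5, c=M1/2=-4, d=(M2−M1)/(6·2)=2/3, b=Δ1−h1·(2M1+M2)/6=13/3
t_q=3/4 → seg 0, τ=3/4; S=-2+25/3·τ+0·τ²+-4/3·τ³=59/16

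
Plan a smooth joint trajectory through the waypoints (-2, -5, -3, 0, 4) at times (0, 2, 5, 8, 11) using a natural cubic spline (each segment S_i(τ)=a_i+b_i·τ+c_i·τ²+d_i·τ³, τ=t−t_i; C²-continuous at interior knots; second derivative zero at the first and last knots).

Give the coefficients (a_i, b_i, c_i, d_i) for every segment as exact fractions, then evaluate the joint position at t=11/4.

  seg 0: a=-2 b=-45/23 c=0 d=21/184
  seg 1: a=-5 b=-27/46 c=63/92 d=-221/2484
  seg 2: a=-3 b=103/92 c=-8/69 d=7/276
  seg 3: a=0 b=51/46 c=31/276 d=-31/2484
S(11/4) = -29985/5888

Δ: Δ0=-3/2, Δ1=2/3, Δ2=1, Δ3=4/3
row 1: diag=10, rhs=13; c'=3/10, d'=13/10
row 2: denom=12−3·3/10=111/10; d'=(2−3·13/10)/(111/10)=-19/111
row 3: denom=12−3·10/37=414/37; d'=(2−3·-19/111)/(414/37)=31/138
back: M3=31/138
back: M2=-19/111−10/37·31/138=-16/69
back: M1=13/10−3/10·-16/69=63/46
M: M0=0, M1=63/46, M2=-16/69, M3=31/138, M4=0
seg 0: a=-2, c=M0/2=0, d=(M1−M0)/(6·2)=21/184, b=Δ0−h0·(2M0+M1)/6=-45/23
seg 1: a=-5, c=M1/2=63/92, d=(M2−M1)/(6·3)=-221/2484, b=Δ1−h1·(2M1+M2)/6=-27/46
seg 2: a=-3, c=M2/2=-8/69, d=(M3−M2)/(6·3)=7/276, b=Δ2−h2·(2M2+M3)/6=103/92
seg 3: a=0, c=M3/2=31/276, d=(M4−M3)/(6·3)=-31/2484, b=Δ3−h3·(2M3+M4)/6=51/46
t_q=11/4 → seg 1, τ=3/4; S=-5+-27/46·τ+63/92·τ²+-221/2484·τ³=-29985/5888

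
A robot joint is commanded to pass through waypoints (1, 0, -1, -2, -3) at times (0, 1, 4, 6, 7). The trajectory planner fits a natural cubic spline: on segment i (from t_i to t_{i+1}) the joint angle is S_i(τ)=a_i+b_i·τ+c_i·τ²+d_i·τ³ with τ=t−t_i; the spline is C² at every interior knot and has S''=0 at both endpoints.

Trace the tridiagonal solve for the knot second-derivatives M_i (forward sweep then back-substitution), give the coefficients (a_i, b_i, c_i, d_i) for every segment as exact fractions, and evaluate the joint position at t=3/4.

  seg 0: a=1 b=-647/591 c=0 d=56/591
  seg 1: a=0 b=-479/591 c=56/197 d=-74/1773
  seg 2: a=-1 b=-137/591 c=-18/197 d=-101/4728
  seg 3: a=-2 b=-1009/1182 c=-173/788 d=173/2364
S(3/4) = 345/1576

Δ: Δ0=-1, Δ1=-1/3, Δ2=-1/2, Δ3=-1
row 1: diag=8, rhs=4; c'=3/8, d'=1/2
row 2: denom=10−3·3/8=71/8; d'=(-1−3·1/2)/(71/8)=-20/71
row 3: denom=6−2·16/71=394/71; d'=(-3−2·-20/71)/(394/71)=-173/394
back: M3=-173/394
back: M2=-20/71−16/71·-173/394=-36/197
back: M1=1/2−3/8·-36/197=112/197
M: M0=0, M1=112/197, M2=-36/197, M3=-173/394, M4=0
seg 0: a=1, c=M0/2=0, d=(M1−M0)/(6·1)=56/591, b=Δ0−h0·(2M0+M1)/6=-647/591
seg 1: a=0, c=M1/2=56/197, d=(M2−M1)/(6·3)=-74/1773, b=Δ1−h1·(2M1+M2)/6=-479/591
seg 2: a=-1, c=M2/2=-18/197, d=(M3−M2)/(6·2)=-101/4728, b=Δ2−h2·(2M2+M3)/6=-137/591
seg 3: a=-2, c=M3/2=-173/788, d=(M4−M3)/(6·1)=173/2364, b=Δ3−h3·(2M3+M4)/6=-1009/1182
t_q=3/4 → seg 0, τ=3/4; S=1+-647/591·τ+0·τ²+56/591·τ³=345/1576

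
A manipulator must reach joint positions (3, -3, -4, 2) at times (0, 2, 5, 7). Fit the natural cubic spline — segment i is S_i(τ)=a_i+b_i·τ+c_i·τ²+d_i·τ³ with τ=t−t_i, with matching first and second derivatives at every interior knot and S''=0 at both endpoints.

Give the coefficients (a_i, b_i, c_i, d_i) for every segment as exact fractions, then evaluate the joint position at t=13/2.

  seg 0: a=3 b=-919/273 c=0 d=25/273
  seg 1: a=-3 b=-619/273 c=50/91 d=2/63
  seg 2: a=-4 b=515/273 c=76/91 d=-38/273
S(13/2) = 87/364

Δ: Δ0=-3, Δ1=-1/3, Δ2=3
row 1: diag=10, rhs=16; c'=3/10, d'=8/5
row 2: denom=10−3·3/10=91/10; d'=(20−3·8/5)/(91/10)=152/91
back: M2=152/91
back: M1=8/5−3/10·152/91=100/91
M: M0=0, M1=100/91, M2=152/91, M3=0
seg 0: a=3, c=M0/2=0, d=(M1−M0)/(6·2)=25/273, b=Δ0−h0·(2M0+M1)/6=-919/273
seg 1: a=-3, c=M1/2=50/91, d=(M2−M1)/(6·3)=2/63, b=Δ1−h1·(2M1+M2)/6=-619/273
seg 2: a=-4, c=M2/2=76/91, d=(M3−M2)/(6·2)=-38/273, b=Δ2−h2·(2M2+M3)/6=515/273
t_q=13/2 → seg 2, τ=3/2; S=-4+515/273·τ+76/91·τ²+-38/273·τ³=87/364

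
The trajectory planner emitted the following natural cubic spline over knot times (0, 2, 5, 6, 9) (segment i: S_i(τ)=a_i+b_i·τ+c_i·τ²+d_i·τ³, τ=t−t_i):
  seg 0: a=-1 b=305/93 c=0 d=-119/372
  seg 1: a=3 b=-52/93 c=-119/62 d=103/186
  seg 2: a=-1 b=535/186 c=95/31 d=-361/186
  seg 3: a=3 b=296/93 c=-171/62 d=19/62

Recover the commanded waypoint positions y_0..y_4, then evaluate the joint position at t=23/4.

y_0=-1 y_1=3 y_2=-1 y_3=3 y_4=-4
S(23/4) = 8183/3968

y_0 = S_0(0) = a_0 = -1
y_1 = S_1(0) = a_1 = 3
y_2 = S_2(0) = a_2 = -1
y_3 = S_3(0) = a_3 = 3
y_4 = S_3(3) = -4
t_q=23/4 is in segment 2 (τ=3/4); S_2(τ)=8183/3968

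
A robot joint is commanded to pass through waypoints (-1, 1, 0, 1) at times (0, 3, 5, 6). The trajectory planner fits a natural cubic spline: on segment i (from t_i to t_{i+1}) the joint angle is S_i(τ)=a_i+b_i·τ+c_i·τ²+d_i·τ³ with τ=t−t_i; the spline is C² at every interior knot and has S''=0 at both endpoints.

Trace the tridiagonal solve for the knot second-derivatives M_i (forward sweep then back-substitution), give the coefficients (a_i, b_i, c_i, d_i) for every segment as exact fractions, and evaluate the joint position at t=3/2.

  seg 0: a=-1 b=101/84 c=0 d=-5/84
  seg 1: a=1 b=-17/42 c=-15/28 d=41/168
  seg 2: a=0 b=8/21 c=13/14 d=-13/42
S(3/2) = 135/224

Δ: Δ0=2/3, Δ1=-1/2, Δ2=1
row 1: diag=10, rhs=-7; c'=1/5, d'=-7/10
row 2: denom=6−2·1/5=28/5; d'=(9−2·-7/10)/(28/5)=13/7
back: M2=13/7
back: M1=-7/10−1/5·13/7=-15/14
M: M0=0, M1=-15/14, M2=13/7, M3=0
seg 0: a=-1, c=M0/2=0, d=(M1−M0)/(6·3)=-5/84, b=Δ0−h0·(2M0+M1)/6=101/84
seg 1: a=1, c=M1/2=-15/28, d=(M2−M1)/(6·2)=41/168, b=Δ1−h1·(2M1+M2)/6=-17/42
seg 2: a=0, c=M2/2=13/14, d=(M3−M2)/(6·1)=-13/42, b=Δ2−h2·(2M2+M3)/6=8/21
t_q=3/2 → seg 0, τ=3/2; S=-1+101/84·τ+0·τ²+-5/84·τ³=135/224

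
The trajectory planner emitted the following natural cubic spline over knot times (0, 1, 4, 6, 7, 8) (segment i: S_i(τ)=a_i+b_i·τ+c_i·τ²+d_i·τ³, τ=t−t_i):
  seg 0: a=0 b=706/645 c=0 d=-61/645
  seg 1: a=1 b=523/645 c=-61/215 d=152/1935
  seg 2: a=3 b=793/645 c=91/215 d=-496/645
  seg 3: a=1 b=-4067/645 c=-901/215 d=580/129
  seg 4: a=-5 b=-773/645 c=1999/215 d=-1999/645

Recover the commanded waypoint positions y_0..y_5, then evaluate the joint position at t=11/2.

y_0=0 y_1=1 y_2=3 y_3=1 y_4=-5 y_5=0
S(11/2) = 2753/860

y_0 = S_0(0) = a_0 = 0
y_1 = S_1(0) = a_1 = 1
y_2 = S_2(0) = a_2 = 3
y_3 = S_3(0) = a_3 = 1
y_4 = S_4(0) = a_4 = -5
y_5 = S_4(1) = 0
t_q=11/2 is in segment 2 (τ=3/2); S_2(τ)=2753/860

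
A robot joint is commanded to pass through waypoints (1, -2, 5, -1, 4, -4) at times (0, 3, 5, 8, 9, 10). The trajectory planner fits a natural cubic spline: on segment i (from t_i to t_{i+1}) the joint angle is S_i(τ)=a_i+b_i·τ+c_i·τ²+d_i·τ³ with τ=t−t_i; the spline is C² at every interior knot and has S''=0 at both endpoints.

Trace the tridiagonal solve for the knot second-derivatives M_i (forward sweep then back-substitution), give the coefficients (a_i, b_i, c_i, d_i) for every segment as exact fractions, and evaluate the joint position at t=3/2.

Δ: Δ0=-1, Δ1=7/2, Δ2=-2, Δ3=5, Δ4=-8
row 1: diag=10, rhs=27; c'=1/5, d'=27/10
row 2: denom=10−2·1/5=48/5; d'=(-33−2·27/10)/(48/5)=-4
row 3: denom=8−3·5/16=113/16; d'=(42−3·-4)/(113/16)=864/113
row 4: denom=4−1·16/113=436/113; d'=(-78−1·864/113)/(436/113)=-4839/218
back: M4=-4839/218
back: M3=864/113−16/113·-4839/218=1176/109
back: M2=-4−5/16·1176/109=-1607/218
back: M1=27/10−1/5·-1607/218=455/109
M: M0=0, M1=455/109, M2=-1607/218, M3=1176/109, M4=-4839/218, M5=0
seg 0: a=1, c=M0/2=0, d=(M1−M0)/(6·3)=455/1962, b=Δ0−h0·(2M0+M1)/6=-673/218
seg 1: a=-2, c=M1/2=455/218, d=(M2−M1)/(6·2)=-839/872, b=Δ1−h1·(2M1+M2)/6=346/109
seg 2: a=5, c=M2/2=-1607/436, d=(M3−M2)/(6·3)=3959/3924, b=Δ2−h2·(2M2+M3)/6=-5/218
seg 3: a=-1, c=M3/2=588/109, d=(M4−M3)/(6·1)=-2397/436, b=Δ3−h3·(2M3+M4)/6=2225/436
seg 4: a=4, c=M4/2=-4839/436, d=(M5−M4)/(6·1)=1613/436, b=Δ4−h4·(2M4+M5)/6=-131/218
t_q=3/2 → seg 0, τ=3/2; S=1+-673/218·τ+0·τ²+455/1962·τ³=-4967/1744

  seg 0: a=1 b=-673/218 c=0 d=455/1962
  seg 1: a=-2 b=346/109 c=455/218 d=-839/872
  seg 2: a=5 b=-5/218 c=-1607/436 d=3959/3924
  seg 3: a=-1 b=2225/436 c=588/109 d=-2397/436
  seg 4: a=4 b=-131/218 c=-4839/436 d=1613/436
S(3/2) = -4967/1744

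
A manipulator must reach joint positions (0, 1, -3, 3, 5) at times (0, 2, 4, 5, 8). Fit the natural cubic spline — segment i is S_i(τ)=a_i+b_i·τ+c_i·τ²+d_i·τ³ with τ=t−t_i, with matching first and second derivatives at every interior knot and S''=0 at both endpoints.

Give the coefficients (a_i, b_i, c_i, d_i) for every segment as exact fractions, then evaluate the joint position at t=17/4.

Δ: Δ0=1/2, Δ1=-2, Δ2=6, Δ3=2/3
row 1: diag=8, rhs=-15; c'=1/4, d'=-15/8
row 2: denom=6−2·1/4=11/2; d'=(48−2·-15/8)/(11/2)=207/22
row 3: denom=8−1·2/11=86/11; d'=(-32−1·207/22)/(86/11)=-911/172
back: M3=-911/172
back: M2=207/22−2/11·-911/172=446/43
back: M1=-15/8−1/4·446/43=-1537/344
M: M0=0, M1=-1537/344, M2=446/43, M3=-911/172, M4=0
seg 0: a=0, c=M0/2=0, d=(M1−M0)/(6·2)=-1537/4128, b=Δ0−h0·(2M0+M1)/6=2053/1032
seg 1: a=1, c=M1/2=-1537/688, d=(M2−M1)/(6·2)=5105/4128, b=Δ1−h1·(2M1+M2)/6=-1279/516
seg 2: a=-3, c=M2/2=223/43, d=(M3−M2)/(6·1)=-2695/1032, b=Δ2−h2·(2M2+M3)/6=3535/1032
seg 3: a=3, c=M3/2=-911/344, d=(M4−M3)/(6·3)=911/3096, b=Δ3−h3·(2M3+M4)/6=3077/516
t_q=17/4 → seg 2, τ=1/4; S=-3+3535/1032·τ+223/43·τ²+-2695/1032·τ³=-40957/22016

  seg 0: a=0 b=2053/1032 c=0 d=-1537/4128
  seg 1: a=1 b=-1279/516 c=-1537/688 d=5105/4128
  seg 2: a=-3 b=3535/1032 c=223/43 d=-2695/1032
  seg 3: a=3 b=3077/516 c=-911/344 d=911/3096
S(17/4) = -40957/22016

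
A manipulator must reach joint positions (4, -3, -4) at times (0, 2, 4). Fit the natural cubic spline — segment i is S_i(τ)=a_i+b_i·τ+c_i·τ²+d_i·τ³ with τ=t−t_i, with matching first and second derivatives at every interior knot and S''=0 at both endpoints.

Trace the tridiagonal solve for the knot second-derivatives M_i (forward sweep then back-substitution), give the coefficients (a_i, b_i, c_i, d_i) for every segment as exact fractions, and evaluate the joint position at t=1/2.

  seg 0: a=4 b=-17/4 c=0 d=3/16
  seg 1: a=-3 b=-2 c=9/8 d=-3/16
S(1/2) = 243/128

Δ: Δ0=-7/2, Δ1=-1/2
row 1: diag=8, rhs=18; c'=1/4, d'=9/4
back: M1=9/4
M: M0=0, M1=9/4, M2=0
seg 0: a=4, c=M0/2=0, d=(M1−M0)/(6·2)=3/16, b=Δ0−h0·(2M0+M1)/6=-17/4
seg 1: a=-3, c=M1/2=9/8, d=(M2−M1)/(6·2)=-3/16, b=Δ1−h1·(2M1+M2)/6=-2
t_q=1/2 → seg 0, τ=1/2; S=4+-17/4·τ+0·τ²+3/16·τ³=243/128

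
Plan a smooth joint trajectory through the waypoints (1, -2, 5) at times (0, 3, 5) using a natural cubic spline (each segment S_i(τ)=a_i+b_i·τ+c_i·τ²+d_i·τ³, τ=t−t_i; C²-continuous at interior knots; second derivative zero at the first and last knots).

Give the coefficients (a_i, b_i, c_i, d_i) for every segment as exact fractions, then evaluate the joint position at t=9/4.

  seg 0: a=1 b=-47/20 c=0 d=3/20
  seg 1: a=-2 b=17/10 c=27/20 d=-9/40
S(9/4) = -3301/1280

Δ: Δ0=-1, Δ1=7/2
row 1: diag=10, rhs=27; c'=1/5, d'=27/10
back: M1=27/10
M: M0=0, M1=27/10, M2=0
seg 0: a=1, c=M0/2=0, d=(M1−M0)/(6·3)=3/20, b=Δ0−h0·(2M0+M1)/6=-47/20
seg 1: a=-2, c=M1/2=27/20, d=(M2−M1)/(6·2)=-9/40, b=Δ1−h1·(2M1+M2)/6=17/10
t_q=9/4 → seg 0, τ=9/4; S=1+-47/20·τ+0·τ²+3/20·τ³=-3301/1280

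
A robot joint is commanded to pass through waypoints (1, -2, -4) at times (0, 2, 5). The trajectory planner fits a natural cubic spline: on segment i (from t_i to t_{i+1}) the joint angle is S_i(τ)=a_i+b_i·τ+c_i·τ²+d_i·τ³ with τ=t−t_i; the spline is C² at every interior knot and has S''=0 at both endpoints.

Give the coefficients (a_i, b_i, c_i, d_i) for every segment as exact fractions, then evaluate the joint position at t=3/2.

  seg 0: a=1 b=-5/3 c=0 d=1/24
  seg 1: a=-2 b=-7/6 c=1/4 d=-1/36
S(3/2) = -87/64

Δ: Δ0=-3/2, Δ1=-2/3
row 1: diag=10, rhs=5; c'=3/10, d'=1/2
back: M1=1/2
M: M0=0, M1=1/2, M2=0
seg 0: a=1, c=M0/2=0, d=(M1−M0)/(6·2)=1/24, b=Δ0−h0·(2M0+M1)/6=-5/3
seg 1: a=-2, c=M1/2=1/4, d=(M2−M1)/(6·3)=-1/36, b=Δ1−h1·(2M1+M2)/6=-7/6
t_q=3/2 → seg 0, τ=3/2; S=1+-5/3·τ+0·τ²+1/24·τ³=-87/64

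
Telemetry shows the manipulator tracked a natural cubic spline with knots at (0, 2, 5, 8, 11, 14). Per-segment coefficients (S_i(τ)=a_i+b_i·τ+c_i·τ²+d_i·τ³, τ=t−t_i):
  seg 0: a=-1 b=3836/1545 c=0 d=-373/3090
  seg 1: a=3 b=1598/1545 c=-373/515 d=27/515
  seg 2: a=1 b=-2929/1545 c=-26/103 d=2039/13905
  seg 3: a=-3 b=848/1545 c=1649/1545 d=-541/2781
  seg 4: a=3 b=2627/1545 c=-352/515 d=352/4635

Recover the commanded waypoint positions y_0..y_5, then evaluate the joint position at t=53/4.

y_0=-1 y_1=3 y_2=1 y_3=-3 y_4=3 y_5=4
S(53/4) = 1743/412

y_0 = S_0(0) = a_0 = -1
y_1 = S_1(0) = a_1 = 3
y_2 = S_2(0) = a_2 = 1
y_3 = S_3(0) = a_3 = -3
y_4 = S_4(0) = a_4 = 3
y_5 = S_4(3) = 4
t_q=53/4 is in segment 4 (τ=9/4); S_4(τ)=1743/412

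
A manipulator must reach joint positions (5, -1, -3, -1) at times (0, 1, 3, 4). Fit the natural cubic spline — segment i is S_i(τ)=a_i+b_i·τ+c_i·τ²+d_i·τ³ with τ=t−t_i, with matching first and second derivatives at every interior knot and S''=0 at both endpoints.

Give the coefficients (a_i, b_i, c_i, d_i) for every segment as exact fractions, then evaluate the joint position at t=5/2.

Δ: Δ0=-6, Δ1=-1, Δ2=2
row 1: diag=6, rhs=30; c'=1/3, d'=5
row 2: denom=6−2·1/3=16/3; d'=(18−2·5)/(16/3)=3/2
back: M2=3/2
back: M1=5−1/3·3/2=9/2
M: M0=0, M1=9/2, M2=3/2, M3=0
seg 0: a=5, c=M0/2=0, d=(M1−M0)/(6·1)=3/4, b=Δ0−h0·(2M0+M1)/6=-27/4
seg 1: a=-1, c=M1/2=9/4, d=(M2−M1)/(6·2)=-1/4, b=Δ1−h1·(2M1+M2)/6=-9/2
seg 2: a=-3, c=M2/2=3/4, d=(M3−M2)/(6·1)=-1/4, b=Δ2−h2·(2M2+M3)/6=3/2
t_q=5/2 → seg 1, τ=3/2; S=-1+-9/2·τ+9/4·τ²+-1/4·τ³=-113/32

  seg 0: a=5 b=-27/4 c=0 d=3/4
  seg 1: a=-1 b=-9/2 c=9/4 d=-1/4
  seg 2: a=-3 b=3/2 c=3/4 d=-1/4
S(5/2) = -113/32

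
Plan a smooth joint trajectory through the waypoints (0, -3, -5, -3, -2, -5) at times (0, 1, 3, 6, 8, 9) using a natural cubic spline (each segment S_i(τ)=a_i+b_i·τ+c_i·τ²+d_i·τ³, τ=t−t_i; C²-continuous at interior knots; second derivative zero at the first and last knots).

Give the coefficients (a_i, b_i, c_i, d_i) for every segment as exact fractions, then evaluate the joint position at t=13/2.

  seg 0: a=0 b=-367/111 c=0 d=34/111
  seg 1: a=-3 b=-265/111 c=34/37 d=-25/222
  seg 2: a=-5 b=-7/111 c=9/37 d=0
  seg 3: a=-3 b=155/111 c=9/37 d=-307/888
  seg 4: a=-2 b=-395/222 c=-271/148 d=271/444
S(13/2) = -5409/2368

Δ: Δ0=-3, Δ1=-1, Δ2=2/3, Δ3=1/2, Δ4=-3
row 1: diag=6, rhs=12; c'=1/3, d'=2
row 2: denom=10−2·1/3=28/3; d'=(10−2·2)/(28/3)=9/14
row 3: denom=10−3·9/28=253/28; d'=(-1−3·9/14)/(253/28)=-82/253
row 4: denom=6−2·56/253=1406/253; d'=(-21−2·-82/253)/(1406/253)=-271/74
back: M4=-271/74
back: M3=-82/253−56/253·-271/74=18/37
back: M2=9/14−9/28·18/37=18/37
back: M1=2−1/3·18/37=68/37
M: M0=0, M1=68/37, M2=18/37, M3=18/37, M4=-271/74, M5=0
seg 0: a=0, c=M0/2=0, d=(M1−M0)/(6·1)=34/111, b=Δ0−h0·(2M0+M1)/6=-367/111
seg 1: a=-3, c=M1/2=34/37, d=(M2−M1)/(6·2)=-25/222, b=Δ1−h1·(2M1+M2)/6=-265/111
seg 2: a=-5, c=M2/2=9/37, d=(M3−M2)/(6·3)=0, b=Δ2−h2·(2M2+M3)/6=-7/111
seg 3: a=-3, c=M3/2=9/37, d=(M4−M3)/(6·2)=-307/888, b=Δ3−h3·(2M3+M4)/6=155/111
seg 4: a=-2, c=M4/2=-271/148, d=(M5−M4)/(6·1)=271/444, b=Δ4−h4·(2M4+M5)/6=-395/222
t_q=13/2 → seg 3, τ=1/2; S=-3+155/111·τ+9/37·τ²+-307/888·τ³=-5409/2368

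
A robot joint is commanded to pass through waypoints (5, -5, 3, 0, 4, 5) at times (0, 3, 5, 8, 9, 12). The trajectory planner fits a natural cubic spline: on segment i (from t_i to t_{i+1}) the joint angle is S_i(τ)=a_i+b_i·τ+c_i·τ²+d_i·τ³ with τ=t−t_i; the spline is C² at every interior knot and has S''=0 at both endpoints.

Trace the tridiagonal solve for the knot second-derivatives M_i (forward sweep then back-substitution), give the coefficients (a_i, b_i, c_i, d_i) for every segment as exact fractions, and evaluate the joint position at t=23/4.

  seg 0: a=5 b=-1363/222 c=0 d=623/1998
  seg 1: a=-5 b=253/111 c=623/222 d=-36/37
  seg 2: a=3 b=203/111 c=-673/222 d=1391/1998
  seg 3: a=0 b=541/222 c=359/111 d=-371/222
  seg 4: a=4 b=144/37 c=-395/222 d=395/1998
S(23/4) = 14019/4736

Δ: Δ0=-10/3, Δ1=4, Δ2=-1, Δ3=4, Δ4=1/3
row 1: diag=10, rhs=44; c'=1/5, d'=22/5
row 2: denom=10−2·1/5=48/5; d'=(-30−2·22/5)/(48/5)=-97/24
row 3: denom=8−3·5/16=113/16; d'=(30−3·-97/24)/(113/16)=674/113
row 4: denom=8−1·16/113=888/113; d'=(-22−1·674/113)/(888/113)=-395/111
back: M4=-395/111
back: M3=674/113−16/113·-395/111=718/111
back: M2=-97/24−5/16·718/111=-673/111
back: M1=22/5−1/5·-673/111=623/111
M: M0=0, M1=623/111, M2=-673/111, M3=718/111, M4=-395/111, M5=0
seg 0: a=5, c=M0/2=0, d=(M1−M0)/(6·3)=623/1998, b=Δ0−h0·(2M0+M1)/6=-1363/222
seg 1: a=-5, c=M1/2=623/222, d=(M2−M1)/(6·2)=-36/37, b=Δ1−h1·(2M1+M2)/6=253/111
seg 2: a=3, c=M2/2=-673/222, d=(M3−M2)/(6·3)=1391/1998, b=Δ2−h2·(2M2+M3)/6=203/111
seg 3: a=0, c=M3/2=359/111, d=(M4−M3)/(6·1)=-371/222, b=Δ3−h3·(2M3+M4)/6=541/222
seg 4: a=4, c=M4/2=-395/222, d=(M5−M4)/(6·3)=395/1998, b=Δ4−h4·(2M4+M5)/6=144/37
t_q=23/4 → seg 2, τ=3/4; S=3+203/111·τ+-673/222·τ²+1391/1998·τ³=14019/4736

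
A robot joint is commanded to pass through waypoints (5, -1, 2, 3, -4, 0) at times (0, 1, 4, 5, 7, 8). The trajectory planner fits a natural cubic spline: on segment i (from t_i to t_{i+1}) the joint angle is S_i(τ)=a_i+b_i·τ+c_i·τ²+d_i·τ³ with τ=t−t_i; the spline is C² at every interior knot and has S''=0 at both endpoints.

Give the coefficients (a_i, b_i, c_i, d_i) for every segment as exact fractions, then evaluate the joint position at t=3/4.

Δ: Δ0=-6, Δ1=1, Δ2=1, Δ3=-7/2, Δ4=4
row 1: diag=8, rhs=42; c'=3/8, d'=21/4
row 2: denom=8−3·3/8=55/8; d'=(0−3·21/4)/(55/8)=-126/55
row 3: denom=6−1·8/55=322/55; d'=(-27−1·-126/55)/(322/55)=-1359/322
row 4: denom=6−2·55/161=856/161; d'=(45−2·-1359/322)/(856/161)=2151/214
back: M4=2151/214
back: M3=-1359/322−55/161·2151/214=-819/107
back: M2=-126/55−8/55·-819/107=-126/107
back: M1=21/4−3/8·-126/107=609/107
M: M0=0, M1=609/107, M2=-126/107, M3=-819/107, M4=2151/214, M5=0
seg 0: a=5, c=M0/2=0, d=(M1−M0)/(6·1)=203/214, b=Δ0−h0·(2M0+M1)/6=-1487/214
seg 1: a=-1, c=M1/2=609/214, d=(M2−M1)/(6·3)=-245/642, b=Δ1−h1·(2M1+M2)/6=-439/107
seg 2: a=2, c=M2/2=-63/107, d=(M3−M2)/(6·1)=-231/214, b=Δ2−h2·(2M2+M3)/6=571/214
seg 3: a=3, c=M3/2=-819/214, d=(M4−M3)/(6·2)=1263/856, b=Δ3−h3·(2M3+M4)/6=-187/107
seg 4: a=-4, c=M4/2=2151/428, d=(M5−M4)/(6·1)=-717/428, b=Δ4−h4·(2M4+M5)/6=139/214
t_q=3/4 → seg 0, τ=3/4; S=5+-1487/214·τ+0·τ²+203/214·τ³=2585/13696

  seg 0: a=5 b=-1487/214 c=0 d=203/214
  seg 1: a=-1 b=-439/107 c=609/214 d=-245/642
  seg 2: a=2 b=571/214 c=-63/107 d=-231/214
  seg 3: a=3 b=-187/107 c=-819/214 d=1263/856
  seg 4: a=-4 b=139/214 c=2151/428 d=-717/428
S(3/4) = 2585/13696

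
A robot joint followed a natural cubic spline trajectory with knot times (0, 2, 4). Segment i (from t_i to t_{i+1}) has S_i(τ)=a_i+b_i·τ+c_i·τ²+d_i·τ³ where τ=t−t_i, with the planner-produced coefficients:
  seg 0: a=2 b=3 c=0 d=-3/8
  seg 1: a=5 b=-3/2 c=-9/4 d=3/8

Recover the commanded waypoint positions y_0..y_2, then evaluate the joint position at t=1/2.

y_0=2 y_1=5 y_2=-4
S(1/2) = 221/64

y_0 = S_0(0) = a_0 = 2
y_1 = S_1(0) = a_1 = 5
y_2 = S_1(2) = -4
t_q=1/2 is in segment 0 (τ=1/2); S_0(τ)=221/64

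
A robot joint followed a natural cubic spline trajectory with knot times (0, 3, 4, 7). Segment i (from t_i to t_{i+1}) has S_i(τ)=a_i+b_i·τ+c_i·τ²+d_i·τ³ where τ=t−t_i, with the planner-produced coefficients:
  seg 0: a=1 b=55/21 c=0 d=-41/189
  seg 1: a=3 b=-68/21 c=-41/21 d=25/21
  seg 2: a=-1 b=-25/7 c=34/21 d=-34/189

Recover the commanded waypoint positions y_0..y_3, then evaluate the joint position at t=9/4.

y_0=1 y_1=3 y_2=-1 y_3=-2
S(9/4) = 283/64

y_0 = S_0(0) = a_0 = 1
y_1 = S_1(0) = a_1 = 3
y_2 = S_2(0) = a_2 = -1
y_3 = S_2(3) = -2
t_q=9/4 is in segment 0 (τ=9/4); S_0(τ)=283/64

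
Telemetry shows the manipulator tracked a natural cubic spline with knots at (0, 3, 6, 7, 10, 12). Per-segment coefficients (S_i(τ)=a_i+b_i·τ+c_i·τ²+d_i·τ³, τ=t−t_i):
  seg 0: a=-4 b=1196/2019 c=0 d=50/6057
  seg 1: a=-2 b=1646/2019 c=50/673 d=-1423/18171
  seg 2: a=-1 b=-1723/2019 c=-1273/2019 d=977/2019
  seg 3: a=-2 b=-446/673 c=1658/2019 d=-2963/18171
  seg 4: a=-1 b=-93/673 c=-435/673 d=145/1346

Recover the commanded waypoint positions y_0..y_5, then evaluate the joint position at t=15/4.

y_0=-4 y_1=-2 y_2=-1 y_3=-2 y_4=-1 y_5=-3
S(15/4) = -59431/43072

y_0 = S_0(0) = a_0 = -4
y_1 = S_1(0) = a_1 = -2
y_2 = S_2(0) = a_2 = -1
y_3 = S_3(0) = a_3 = -2
y_4 = S_4(0) = a_4 = -1
y_5 = S_4(2) = -3
t_q=15/4 is in segment 1 (τ=3/4); S_1(τ)=-59431/43072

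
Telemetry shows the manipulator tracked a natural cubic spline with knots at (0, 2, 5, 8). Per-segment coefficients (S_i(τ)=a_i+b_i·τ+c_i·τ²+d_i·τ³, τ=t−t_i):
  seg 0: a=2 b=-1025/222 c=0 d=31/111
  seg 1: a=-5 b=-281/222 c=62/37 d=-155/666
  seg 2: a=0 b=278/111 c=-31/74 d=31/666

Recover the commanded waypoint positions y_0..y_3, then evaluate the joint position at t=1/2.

y_0 = S_0(0) = a_0 = 2
y_1 = S_1(0) = a_1 = -5
y_2 = S_2(0) = a_2 = 0
y_3 = S_2(3) = 5
t_q=1/2 is in segment 0 (τ=1/2); S_0(τ)=-81/296

y_0=2 y_1=-5 y_2=0 y_3=5
S(1/2) = -81/296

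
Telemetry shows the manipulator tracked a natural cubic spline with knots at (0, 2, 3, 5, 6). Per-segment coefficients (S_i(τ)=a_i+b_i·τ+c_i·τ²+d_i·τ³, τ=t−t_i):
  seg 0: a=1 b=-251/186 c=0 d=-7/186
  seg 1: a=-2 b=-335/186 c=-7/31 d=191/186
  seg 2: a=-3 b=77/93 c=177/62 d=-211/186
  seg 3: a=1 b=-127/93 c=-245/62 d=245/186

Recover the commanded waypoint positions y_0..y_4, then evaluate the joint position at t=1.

y_0=1 y_1=-2 y_2=-3 y_3=1 y_4=-3
S(1) = -12/31

y_0 = S_0(0) = a_0 = 1
y_1 = S_1(0) = a_1 = -2
y_2 = S_2(0) = a_2 = -3
y_3 = S_3(0) = a_3 = 1
y_4 = S_3(1) = -3
t_q=1 is in segment 0 (τ=1); S_0(τ)=-12/31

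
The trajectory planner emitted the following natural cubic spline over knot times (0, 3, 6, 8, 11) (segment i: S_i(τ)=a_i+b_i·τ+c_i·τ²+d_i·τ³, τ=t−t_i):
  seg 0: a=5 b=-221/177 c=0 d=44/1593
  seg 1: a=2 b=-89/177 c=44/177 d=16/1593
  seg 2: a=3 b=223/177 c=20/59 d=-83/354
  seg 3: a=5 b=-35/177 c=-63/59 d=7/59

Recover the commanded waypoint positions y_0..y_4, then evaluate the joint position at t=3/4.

y_0 = S_0(0) = a_0 = 5
y_1 = S_1(0) = a_1 = 2
y_2 = S_2(0) = a_2 = 3
y_3 = S_3(0) = a_3 = 5
y_4 = S_3(3) = -2
t_q=3/4 is in segment 0 (τ=3/4); S_0(τ)=3847/944

y_0=5 y_1=2 y_2=3 y_3=5 y_4=-2
S(3/4) = 3847/944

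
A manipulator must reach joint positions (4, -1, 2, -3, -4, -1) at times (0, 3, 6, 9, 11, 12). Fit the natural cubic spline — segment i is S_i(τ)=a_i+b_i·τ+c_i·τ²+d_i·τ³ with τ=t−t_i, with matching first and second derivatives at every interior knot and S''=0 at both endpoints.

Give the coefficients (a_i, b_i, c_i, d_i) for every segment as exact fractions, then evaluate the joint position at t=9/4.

Δ: Δ0=-5/3, Δ1=1, Δ2=-5/3, Δ3=-1/2, Δ4=3
row 1: diag=12, rhs=16; c'=1/4, d'=4/3
row 2: denom=12−3·1/4=45/4; d'=(-16−3·4/3)/(45/4)=-16/9
row 3: denom=10−3·4/15=46/5; d'=(7−3·-16/9)/(46/5)=185/138
row 4: denom=6−2·5/23=128/23; d'=(21−2·185/138)/(128/23)=79/24
back: M4=79/24
back: M3=185/138−5/23·79/24=5/8
back: M2=-16/9−4/15·5/8=-35/18
back: M1=4/3−1/4·-35/18=131/72
M: M0=0, M1=131/72, M2=-35/18, M3=5/8, M4=79/24, M5=0
seg 0: a=4, c=M0/2=0, d=(M1−M0)/(6·3)=131/1296, b=Δ0−h0·(2M0+M1)/6=-371/144
seg 1: a=-1, c=M1/2=131/144, d=(M2−M1)/(6·3)=-271/1296, b=Δ1−h1·(2M1+M2)/6=11/72
seg 2: a=2, c=M2/2=-35/36, d=(M3−M2)/(6·3)=185/1296, b=Δ2−h2·(2M2+M3)/6=-5/144
seg 3: a=-3, c=M3/2=5/16, d=(M4−M3)/(6·2)=2/9, b=Δ3−h3·(2M3+M4)/6=-145/72
seg 4: a=-4, c=M4/2=79/48, d=(M5−M4)/(6·1)=-79/144, b=Δ4−h4·(2M4+M5)/6=137/72
t_q=9/4 → seg 0, τ=9/4; S=4+-371/144·τ+0·τ²+131/1296·τ³=-661/1024

  seg 0: a=4 b=-371/144 c=0 d=131/1296
  seg 1: a=-1 b=11/72 c=131/144 d=-271/1296
  seg 2: a=2 b=-5/144 c=-35/36 d=185/1296
  seg 3: a=-3 b=-145/72 c=5/16 d=2/9
  seg 4: a=-4 b=137/72 c=79/48 d=-79/144
S(9/4) = -661/1024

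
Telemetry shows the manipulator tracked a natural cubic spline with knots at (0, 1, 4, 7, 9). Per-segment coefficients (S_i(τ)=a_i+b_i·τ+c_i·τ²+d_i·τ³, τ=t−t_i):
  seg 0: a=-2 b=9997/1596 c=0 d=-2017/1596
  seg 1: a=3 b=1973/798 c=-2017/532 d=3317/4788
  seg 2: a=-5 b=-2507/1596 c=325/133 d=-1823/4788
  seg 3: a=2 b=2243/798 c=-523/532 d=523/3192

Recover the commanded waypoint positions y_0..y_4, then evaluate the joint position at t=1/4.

y_0=-2 y_1=3 y_2=-5 y_3=2 y_4=5
S(1/4) = -15451/34048

y_0 = S_0(0) = a_0 = -2
y_1 = S_1(0) = a_1 = 3
y_2 = S_2(0) = a_2 = -5
y_3 = S_3(0) = a_3 = 2
y_4 = S_3(2) = 5
t_q=1/4 is in segment 0 (τ=1/4); S_0(τ)=-15451/34048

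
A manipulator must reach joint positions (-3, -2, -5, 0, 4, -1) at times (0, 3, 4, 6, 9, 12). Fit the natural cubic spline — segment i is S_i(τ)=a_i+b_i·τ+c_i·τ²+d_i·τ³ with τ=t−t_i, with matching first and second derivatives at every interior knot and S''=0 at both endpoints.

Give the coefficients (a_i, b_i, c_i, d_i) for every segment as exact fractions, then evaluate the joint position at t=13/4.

  seg 0: a=-3 b=715/358 c=0 d=-1787/9666
  seg 1: a=-2 b=-536/179 c=-1787/1074 d=1781/1074
  seg 2: a=-5 b=-1447/1074 c=1778/537 d=-745/1074
  seg 3: a=0 b=1279/358 c=-457/537 d=337/9666
  seg 4: a=4 b=-106/179 c=-577/1074 d=577/9666
S(13/4) = -64765/22912

Δ: Δ0=1/3, Δ1=-3, Δ2=5/2, Δ3=4/3, Δ4=-5/3
row 1: diag=8, rhs=-20; c'=1/8, d'=-5/2
row 2: denom=6−1·1/8=47/8; d'=(33−1·-5/2)/(47/8)=284/47
row 3: denom=10−2·16/47=438/47; d'=(-7−2·284/47)/(438/47)=-299/146
row 4: denom=12−3·47/146=1611/146; d'=(-18−3·-299/146)/(1611/146)=-577/537
back: M4=-577/537
back: M3=-299/146−47/146·-577/537=-914/537
back: M2=284/47−16/47·-914/537=3556/537
back: M1=-5/2−1/8·3556/537=-1787/537
M: M0=0, M1=-1787/537, M2=3556/537, M3=-914/537, M4=-577/537, M5=0
seg 0: a=-3, c=M0/2=0, d=(M1−M0)/(6·3)=-1787/9666, b=Δ0−h0·(2M0+M1)/6=715/358
seg 1: a=-2, c=M1/2=-1787/1074, d=(M2−M1)/(6·1)=1781/1074, b=Δ1−h1·(2M1+M2)/6=-536/179
seg 2: a=-5, c=M2/2=1778/537, d=(M3−M2)/(6·2)=-745/1074, b=Δ2−h2·(2M2+M3)/6=-1447/1074
seg 3: a=0, c=M3/2=-457/537, d=(M4−M3)/(6·3)=337/9666, b=Δ3−h3·(2M3+M4)/6=1279/358
seg 4: a=4, c=M4/2=-577/1074, d=(M5−M4)/(6·3)=577/9666, b=Δ4−h4·(2M4+M5)/6=-106/179
t_q=13/4 → seg 1, τ=1/4; S=-2+-536/179·τ+-1787/1074·τ²+1781/1074·τ³=-64765/22912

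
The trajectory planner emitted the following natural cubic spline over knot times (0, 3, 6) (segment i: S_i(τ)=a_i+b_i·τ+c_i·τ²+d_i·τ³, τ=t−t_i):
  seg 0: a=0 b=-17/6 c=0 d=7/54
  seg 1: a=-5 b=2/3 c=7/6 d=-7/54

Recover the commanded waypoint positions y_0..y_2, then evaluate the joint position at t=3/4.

y_0 = S_0(0) = a_0 = 0
y_1 = S_1(0) = a_1 = -5
y_2 = S_1(3) = 4
t_q=3/4 is in segment 0 (τ=3/4); S_0(τ)=-265/128

y_0=0 y_1=-5 y_2=4
S(3/4) = -265/128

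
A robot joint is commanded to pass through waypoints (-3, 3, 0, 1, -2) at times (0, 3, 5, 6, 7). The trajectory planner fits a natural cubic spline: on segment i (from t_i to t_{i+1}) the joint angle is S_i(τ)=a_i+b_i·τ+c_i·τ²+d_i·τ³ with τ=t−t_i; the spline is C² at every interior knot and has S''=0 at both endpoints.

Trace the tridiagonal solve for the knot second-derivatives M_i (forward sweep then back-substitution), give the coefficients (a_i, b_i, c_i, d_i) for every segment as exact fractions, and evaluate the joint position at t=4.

  seg 0: a=-3 b=1507/428 c=0 d=-217/1284
  seg 1: a=3 b=-223/214 c=-651/428 d=553/856
  seg 2: a=0 b=67/107 c=252/107 d=-212/107
  seg 3: a=1 b=-65/107 c=-384/107 d=128/107
S(4) = 927/856

Δ: Δ0=2, Δ1=-3/2, Δ2=1, Δ3=-3
row 1: diag=10, rhs=-21; c'=1/5, d'=-21/10
row 2: denom=6−2·1/5=28/5; d'=(15−2·-21/10)/(28/5)=24/7
row 3: denom=4−1·5/28=107/28; d'=(-24−1·24/7)/(107/28)=-768/107
back: M3=-768/107
back: M2=24/7−5/28·-768/107=504/107
back: M1=-21/10−1/5·504/107=-651/214
M: M0=0, M1=-651/214, M2=504/107, M3=-768/107, M4=0
seg 0: a=-3, c=M0/2=0, d=(M1−M0)/(6·3)=-217/1284, b=Δ0−h0·(2M0+M1)/6=1507/428
seg 1: a=3, c=M1/2=-651/428, d=(M2−M1)/(6·2)=553/856, b=Δ1−h1·(2M1+M2)/6=-223/214
seg 2: a=0, c=M2/2=252/107, d=(M3−M2)/(6·1)=-212/107, b=Δ2−h2·(2M2+M3)/6=67/107
seg 3: a=1, c=M3/2=-384/107, d=(M4−M3)/(6·1)=128/107, b=Δ3−h3·(2M3+M4)/6=-65/107
t_q=4 → seg 1, τ=1; S=3+-223/214·τ+-651/428·τ²+553/856·τ³=927/856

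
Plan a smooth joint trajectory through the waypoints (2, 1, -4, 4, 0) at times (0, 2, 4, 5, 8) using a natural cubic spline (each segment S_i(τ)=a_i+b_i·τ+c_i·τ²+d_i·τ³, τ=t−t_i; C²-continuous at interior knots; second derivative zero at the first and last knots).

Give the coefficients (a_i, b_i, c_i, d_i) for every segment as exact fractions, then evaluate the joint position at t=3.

Δ: Δ0=-1/2, Δ1=-5/2, Δ2=8, Δ3=-4/3
row 1: diag=8, rhs=-12; c'=1/4, d'=-3/2
row 2: denom=6−2·1/4=11/2; d'=(63−2·-3/2)/(11/2)=12
row 3: denom=8−1·2/11=86/11; d'=(-56−1·12)/(86/11)=-374/43
back: M3=-374/43
back: M2=12−2/11·-374/43=584/43
back: M1=-3/2−1/4·584/43=-421/86
M: M0=0, M1=-421/86, M2=584/43, M3=-374/43, M4=0
seg 0: a=2, c=M0/2=0, d=(M1−M0)/(6·2)=-421/1032, b=Δ0−h0·(2M0+M1)/6=146/129
seg 1: a=1, c=M1/2=-421/172, d=(M2−M1)/(6·2)=1589/1032, b=Δ1−h1·(2M1+M2)/6=-971/258
seg 2: a=-4, c=M2/2=292/43, d=(M3−M2)/(6·1)=-479/129, b=Δ2−h2·(2M2+M3)/6=635/129
seg 3: a=4, c=M3/2=-187/43, d=(M4−M3)/(6·3)=187/387, b=Δ3−h3·(2M3+M4)/6=950/129
t_q=3 → seg 1, τ=1; S=1+-971/258·τ+-421/172·τ²+1589/1032·τ³=-1263/344

  seg 0: a=2 b=146/129 c=0 d=-421/1032
  seg 1: a=1 b=-971/258 c=-421/172 d=1589/1032
  seg 2: a=-4 b=635/129 c=292/43 d=-479/129
  seg 3: a=4 b=950/129 c=-187/43 d=187/387
S(3) = -1263/344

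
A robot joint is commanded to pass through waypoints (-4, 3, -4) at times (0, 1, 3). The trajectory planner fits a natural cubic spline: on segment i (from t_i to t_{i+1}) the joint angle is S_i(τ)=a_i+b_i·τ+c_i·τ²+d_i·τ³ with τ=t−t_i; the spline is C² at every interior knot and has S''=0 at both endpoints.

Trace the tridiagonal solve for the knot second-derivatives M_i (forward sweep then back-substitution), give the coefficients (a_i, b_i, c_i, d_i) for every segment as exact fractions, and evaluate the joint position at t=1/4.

  seg 0: a=-4 b=35/4 c=0 d=-7/4
  seg 1: a=3 b=7/2 c=-21/4 d=7/8
S(1/4) = -471/256

Δ: Δ0=7, Δ1=-7/2
row 1: diag=6, rhs=-63; c'=1/3, d'=-21/2
back: M1=-21/2
M: M0=0, M1=-21/2, M2=0
seg 0: a=-4, c=M0/2=0, d=(M1−M0)/(6·1)=-7/4, b=Δ0−h0·(2M0+M1)/6=35/4
seg 1: a=3, c=M1/2=-21/4, d=(M2−M1)/(6·2)=7/8, b=Δ1−h1·(2M1+M2)/6=7/2
t_q=1/4 → seg 0, τ=1/4; S=-4+35/4·τ+0·τ²+-7/4·τ³=-471/256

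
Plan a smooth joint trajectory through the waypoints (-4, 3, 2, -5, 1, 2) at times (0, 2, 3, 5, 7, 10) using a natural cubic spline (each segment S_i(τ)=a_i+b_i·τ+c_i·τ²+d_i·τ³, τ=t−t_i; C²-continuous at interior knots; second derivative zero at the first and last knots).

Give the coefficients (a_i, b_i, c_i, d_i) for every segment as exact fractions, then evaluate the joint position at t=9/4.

Δ: Δ0=7/2, Δ1=-1, Δ2=-7/2, Δ3=3, Δ4=1/3
row 1: diag=6, rhs=-27; c'=1/6, d'=-9/2
row 2: denom=6−1·1/6=35/6; d'=(-15−1·-9/2)/(35/6)=-9/5
row 3: denom=8−2·12/35=256/35; d'=(39−2·-9/5)/(256/35)=1491/256
row 4: denom=10−2·35/128=605/64; d'=(-16−2·1491/256)/(605/64)=-3539/1210
back: M4=-3539/1210
back: M3=1491/256−35/128·-3539/1210=1603/242
back: M2=-9/5−12/35·1603/242=-2463/605
back: M1=-9/2−1/6·-2463/605=-2312/605
M: M0=0, M1=-2312/605, M2=-2463/605, M3=1603/242, M4=-3539/1210, M5=0
seg 0: a=-4, c=M0/2=0, d=(M1−M0)/(6·2)=-578/1815, b=Δ0−h0·(2M0+M1)/6=17329/3630
seg 1: a=3, c=M1/2=-1156/605, d=(M2−M1)/(6·1)=-151/3630, b=Δ1−h1·(2M1+M2)/6=3457/3630
seg 2: a=2, c=M2/2=-2463/1210, d=(M3−M2)/(6·2)=12941/14520, b=Δ2−h2·(2M2+M3)/6=-494/165
seg 3: a=-5, c=M3/2=1603/484, d=(M4−M3)/(6·2)=-5777/7260, b=Δ3−h3·(2M3+M4)/6=-1601/3630
seg 4: a=1, c=M4/2=-3539/2420, d=(M5−M4)/(6·3)=3539/21780, b=Δ4−h4·(2M4+M5)/6=11827/3630
t_q=9/4 → seg 1, τ=1/4; S=3+3457/3630·τ+-1156/605·τ²+-151/3630·τ³=241459/77440

  seg 0: a=-4 b=17329/3630 c=0 d=-578/1815
  seg 1: a=3 b=3457/3630 c=-1156/605 d=-151/3630
  seg 2: a=2 b=-494/165 c=-2463/1210 d=12941/14520
  seg 3: a=-5 b=-1601/3630 c=1603/484 d=-5777/7260
  seg 4: a=1 b=11827/3630 c=-3539/2420 d=3539/21780
S(9/4) = 241459/77440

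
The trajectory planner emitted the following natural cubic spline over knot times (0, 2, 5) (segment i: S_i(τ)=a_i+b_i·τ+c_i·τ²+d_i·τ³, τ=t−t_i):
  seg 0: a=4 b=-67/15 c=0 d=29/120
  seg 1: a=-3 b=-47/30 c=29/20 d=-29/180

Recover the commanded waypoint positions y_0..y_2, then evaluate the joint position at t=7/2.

y_0=4 y_1=-3 y_2=1
S(7/2) = -421/160

y_0 = S_0(0) = a_0 = 4
y_1 = S_1(0) = a_1 = -3
y_2 = S_1(3) = 1
t_q=7/2 is in segment 1 (τ=3/2); S_1(τ)=-421/160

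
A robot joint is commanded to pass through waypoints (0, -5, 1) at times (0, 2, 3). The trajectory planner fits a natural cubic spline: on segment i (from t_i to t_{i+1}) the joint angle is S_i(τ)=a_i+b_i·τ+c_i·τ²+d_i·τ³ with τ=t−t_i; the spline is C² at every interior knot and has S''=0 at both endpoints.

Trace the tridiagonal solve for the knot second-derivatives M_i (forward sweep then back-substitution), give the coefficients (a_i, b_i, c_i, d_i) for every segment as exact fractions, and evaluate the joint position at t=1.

Δ: Δ0=-5/2, Δ1=6
row 1: diag=6, rhs=51; c'=1/6, d'=17/2
back: M1=17/2
M: M0=0, M1=17/2, M2=0
seg 0: a=0, c=M0/2=0, d=(M1−M0)/(6·2)=17/24, b=Δ0−h0·(2M0+M1)/6=-16/3
seg 1: a=-5, c=M1/2=17/4, d=(M2−M1)/(6·1)=-17/12, b=Δ1−h1·(2M1+M2)/6=19/6
t_q=1 → seg 0, τ=1; S=0+-16/3·τ+0·τ²+17/24·τ³=-37/8

  seg 0: a=0 b=-16/3 c=0 d=17/24
  seg 1: a=-5 b=19/6 c=17/4 d=-17/12
S(1) = -37/8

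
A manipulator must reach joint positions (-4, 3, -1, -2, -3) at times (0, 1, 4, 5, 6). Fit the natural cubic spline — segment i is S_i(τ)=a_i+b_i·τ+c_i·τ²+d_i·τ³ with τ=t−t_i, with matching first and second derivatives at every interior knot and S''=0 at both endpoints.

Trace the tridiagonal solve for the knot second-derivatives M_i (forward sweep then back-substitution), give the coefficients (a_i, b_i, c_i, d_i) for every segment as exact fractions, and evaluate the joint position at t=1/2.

  seg 0: a=-4 b=5239/636 c=0 d=-787/636
  seg 1: a=3 b=1439/318 c=-787/212 d=373/636
  seg 2: a=-1 b=-1217/636 c=83/53 d=-415/636
  seg 3: a=-2 b=-235/318 c=-83/212 d=83/636
S(1/2) = -61/1696

Δ: Δ0=7, Δ1=-4/3, Δ2=-1, Δ3=-1
row 1: diag=8, rhs=-50; c'=3/8, d'=-25/4
row 2: denom=8−3·3/8=55/8; d'=(2−3·-25/4)/(55/8)=166/55
row 3: denom=4−1·8/55=212/55; d'=(0−1·166/55)/(212/55)=-83/106
back: M3=-83/106
back: M2=166/55−8/55·-83/106=166/53
back: M1=-25/4−3/8·166/53=-787/106
M: M0=0, M1=-787/106, M2=166/53, M3=-83/106, M4=0
seg 0: a=-4, c=M0/2=0, d=(M1−M0)/(6·1)=-787/636, b=Δ0−h0·(2M0+M1)/6=5239/636
seg 1: a=3, c=M1/2=-787/212, d=(M2−M1)/(6·3)=373/636, b=Δ1−h1·(2M1+M2)/6=1439/318
seg 2: a=-1, c=M2/2=83/53, d=(M3−M2)/(6·1)=-415/636, b=Δ2−h2·(2M2+M3)/6=-1217/636
seg 3: a=-2, c=M3/2=-83/212, d=(M4−M3)/(6·1)=83/636, b=Δ3−h3·(2M3+M4)/6=-235/318
t_q=1/2 → seg 0, τ=1/2; S=-4+5239/636·τ+0·τ²+-787/636·τ³=-61/1696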